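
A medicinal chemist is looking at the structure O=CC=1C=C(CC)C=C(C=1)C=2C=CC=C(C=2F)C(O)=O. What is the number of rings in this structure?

In SMILES, each pair of matching ring-closure digits denotes one ring-closing bond; the number of such bonds equals the number of independent rings.
Ring-closure bonds here: 2.

2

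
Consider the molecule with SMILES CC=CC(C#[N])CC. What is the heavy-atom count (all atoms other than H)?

8

Every atom symbol written in the SMILES (organic subset) is one heavy atom; implicit H are not written.
Heavy atoms by element → C:7, N:1.
Total: 8.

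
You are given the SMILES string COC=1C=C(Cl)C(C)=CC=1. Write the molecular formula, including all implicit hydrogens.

Walk through each heavy atom and fill implicit hydrogens from standard valence (C 4, N 3, O 2, S 2, halogen 1):
  atom 1: C, bond orders sum to 1 (valence 4) → 3 H
  atom 2: O, bond orders sum to 2 (valence 2) → 0 H
  atom 3: C, bond orders sum to 4 (valence 4) → 0 H
  atom 4: C, bond orders sum to 3 (valence 4) → 1 H
  atom 5: C, bond orders sum to 4 (valence 4) → 0 H
  atom 6: Cl (halogen, monovalent) → 0 H
  atom 7: C, bond orders sum to 4 (valence 4) → 0 H
  atom 8: C, bond orders sum to 1 (valence 4) → 3 H
  atom 9: C, bond orders sum to 3 (valence 4) → 1 H
  atom 10: C, bond orders sum to 3 (valence 4) → 1 H
Totals → C:8, H:9, Cl:1, O:1.
In Hill order: C8H9ClO.

C8H9ClO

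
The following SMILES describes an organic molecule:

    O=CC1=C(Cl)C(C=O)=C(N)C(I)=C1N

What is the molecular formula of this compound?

C8H6ClIN2O2

Walk through each heavy atom and fill implicit hydrogens from standard valence (C 4, N 3, O 2, S 2, halogen 1):
  atom 1: O, bond orders sum to 2 (valence 2) → 0 H
  atom 2: C, bond orders sum to 3 (valence 4) → 1 H
  atom 3: C, bond orders sum to 4 (valence 4) → 0 H
  atom 4: C, bond orders sum to 4 (valence 4) → 0 H
  atom 5: Cl (halogen, monovalent) → 0 H
  atom 6: C, bond orders sum to 4 (valence 4) → 0 H
  atom 7: C, bond orders sum to 3 (valence 4) → 1 H
  atom 8: O, bond orders sum to 2 (valence 2) → 0 H
  atom 9: C, bond orders sum to 4 (valence 4) → 0 H
  atom 10: N, bond orders sum to 1 (valence 3) → 2 H
  atom 11: C, bond orders sum to 4 (valence 4) → 0 H
  atom 12: I (halogen, monovalent) → 0 H
  atom 13: C, bond orders sum to 4 (valence 4) → 0 H
  atom 14: N, bond orders sum to 1 (valence 3) → 2 H
Totals → C:8, H:6, Cl:1, I:1, N:2, O:2.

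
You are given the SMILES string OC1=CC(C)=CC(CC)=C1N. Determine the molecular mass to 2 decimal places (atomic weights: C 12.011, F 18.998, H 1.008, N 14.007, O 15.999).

151.21 g/mol

First, the molecular formula is C9H13NO (counting implicit H from valence).
  C: 9 × 12.011 = 108.099
  H: 13 × 1.008 = 13.104
  N: 1 × 14.007 = 14.007
  O: 1 × 15.999 = 15.999
Sum: 9×12.011 + 13×1.008 + 1×14.007 + 1×15.999 = 151.209 → 151.21 g/mol.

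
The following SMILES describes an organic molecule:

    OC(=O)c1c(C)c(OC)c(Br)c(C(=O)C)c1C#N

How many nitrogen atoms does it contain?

1

Scan the SMILES for N atoms (remember two-letter symbols like Cl and Br are single atoms).
Nitrogen count: 1.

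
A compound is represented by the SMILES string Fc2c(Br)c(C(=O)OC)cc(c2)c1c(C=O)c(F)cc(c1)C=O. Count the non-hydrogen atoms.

Every atom symbol written in the SMILES (organic subset) is one heavy atom; implicit H are not written.
Heavy atoms by element → Br:1, C:16, F:2, O:4.
Total: 23.

23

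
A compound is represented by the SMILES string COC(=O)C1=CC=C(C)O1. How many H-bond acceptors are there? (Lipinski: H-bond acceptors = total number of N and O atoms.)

3

N atoms: 0; O atoms: 3.
Lipinski HBA = 0 + 3 = 3.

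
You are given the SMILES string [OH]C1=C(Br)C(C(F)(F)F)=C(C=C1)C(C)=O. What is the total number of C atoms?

9

Count every carbon token in the SMILES (each C, including those in ring-closure positions and inside branches).
Carbon count: 9.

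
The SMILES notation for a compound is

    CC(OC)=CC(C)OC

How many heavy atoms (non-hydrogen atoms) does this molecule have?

Every atom symbol written in the SMILES (organic subset) is one heavy atom; implicit H are not written.
Heavy atoms by element → C:7, O:2.
Total: 9.

9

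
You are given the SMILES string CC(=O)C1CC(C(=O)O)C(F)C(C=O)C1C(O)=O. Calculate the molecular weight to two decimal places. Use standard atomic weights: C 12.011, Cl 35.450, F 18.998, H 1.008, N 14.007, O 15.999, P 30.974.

First, the molecular formula is C11H13FO6 (counting implicit H from valence).
  C: 11 × 12.011 = 132.121
  F: 1 × 18.998 = 18.998
  H: 13 × 1.008 = 13.104
  O: 6 × 15.999 = 95.994
Sum: 11×12.011 + 1×18.998 + 13×1.008 + 6×15.999 = 260.217 → 260.22 g/mol.

260.22 g/mol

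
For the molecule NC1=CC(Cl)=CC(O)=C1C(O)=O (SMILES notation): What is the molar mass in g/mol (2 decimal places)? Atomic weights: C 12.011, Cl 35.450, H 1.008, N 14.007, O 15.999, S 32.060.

First, the molecular formula is C7H6ClNO3 (counting implicit H from valence).
  C: 7 × 12.011 = 84.077
  Cl: 1 × 35.450 = 35.450
  H: 6 × 1.008 = 6.048
  N: 1 × 14.007 = 14.007
  O: 3 × 15.999 = 47.997
Sum: 7×12.011 + 1×35.450 + 6×1.008 + 1×14.007 + 3×15.999 = 187.579 → 187.58 g/mol.

187.58 g/mol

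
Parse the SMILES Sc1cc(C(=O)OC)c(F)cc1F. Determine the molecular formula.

C8H6F2O2S

Walk through each heavy atom and fill implicit hydrogens from standard valence (C 4, N 3, O 2, S 2, halogen 1); for lowercase aromatic atoms, an aromatic c carries 1 H when it has two neighbours and 0 H with three, and aromatic n carries 0 H:
  atom 1: S, bond orders sum to 1 (valence 2) → 1 H
  atom 2: aromatic c, 3 neighbours → 0 H
  atom 3: aromatic c, 2 neighbours → 1 H
  atom 4: aromatic c, 3 neighbours → 0 H
  atom 5: C, bond orders sum to 4 (valence 4) → 0 H
  atom 6: O, bond orders sum to 2 (valence 2) → 0 H
  atom 7: O, bond orders sum to 2 (valence 2) → 0 H
  atom 8: C, bond orders sum to 1 (valence 4) → 3 H
  atom 9: aromatic c, 3 neighbours → 0 H
  atom 10: F (halogen, monovalent) → 0 H
  atom 11: aromatic c, 2 neighbours → 1 H
  atom 12: aromatic c, 3 neighbours → 0 H
  atom 13: F (halogen, monovalent) → 0 H
Totals → C:8, H:6, F:2, O:2, S:1.
In Hill order: C8H6F2O2S.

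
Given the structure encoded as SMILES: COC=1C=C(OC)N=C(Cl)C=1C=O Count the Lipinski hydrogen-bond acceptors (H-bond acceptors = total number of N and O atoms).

4

N atoms: 1; O atoms: 3.
Lipinski HBA = 1 + 3 = 4.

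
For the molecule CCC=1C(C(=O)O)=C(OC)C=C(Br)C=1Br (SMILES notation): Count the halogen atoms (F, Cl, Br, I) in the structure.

Halogen atoms appear at heavy-atom positions 13, 15 (2×Br).
Other groups present: 1 carboxylic acid, 1 ether.
Halogen count: 2.

2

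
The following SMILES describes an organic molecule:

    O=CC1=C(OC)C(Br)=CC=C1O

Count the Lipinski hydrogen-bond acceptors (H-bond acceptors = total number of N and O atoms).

N atoms: 0; O atoms: 3.
Lipinski HBA = 0 + 3 = 3.

3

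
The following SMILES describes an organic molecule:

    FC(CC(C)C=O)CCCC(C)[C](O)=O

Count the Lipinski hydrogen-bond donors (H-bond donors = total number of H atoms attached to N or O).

1

Donors: find every N or O and count the H atoms it carries.
  atom 7 (O): bond orders sum to 2 → 0 H
  atom 14 (O): bond orders sum to 1 → 1 H
  atom 15 (O): bond orders sum to 2 → 0 H
Lipinski HBD = 1.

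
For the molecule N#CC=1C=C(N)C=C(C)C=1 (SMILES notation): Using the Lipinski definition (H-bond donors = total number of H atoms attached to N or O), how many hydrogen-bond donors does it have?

2

Donors: find every N or O and count the H atoms it carries.
  atom 1 (N): bond orders sum to 3 → 0 H
  atom 6 (N): bond orders sum to 1 → 2 H
Lipinski HBD = 2.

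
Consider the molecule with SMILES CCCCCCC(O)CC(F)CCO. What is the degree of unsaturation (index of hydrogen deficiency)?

Molecular formula: C11H23FO2.
DoU = (2C + 2 + N − H − X) / 2, where X is the halogen count and O/S are ignored.
    = (2·11 + 2 + 0 − 23 − 1) / 2 = 0 / 2 = 0.

0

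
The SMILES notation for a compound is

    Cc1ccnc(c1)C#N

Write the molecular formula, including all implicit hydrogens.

Walk through each heavy atom and fill implicit hydrogens from standard valence (C 4, N 3, O 2, S 2, halogen 1); for lowercase aromatic atoms, an aromatic c carries 1 H when it has two neighbours and 0 H with three, and aromatic n carries 0 H:
  atom 1: C, bond orders sum to 1 (valence 4) → 3 H
  atom 2: aromatic c, 3 neighbours → 0 H
  atom 3: aromatic c, 2 neighbours → 1 H
  atom 4: aromatic c, 2 neighbours → 1 H
  atom 5: aromatic n, 2 neighbours → 0 H
  atom 6: aromatic c, 3 neighbours → 0 H
  atom 7: aromatic c, 2 neighbours → 1 H
  atom 8: C, bond orders sum to 4 (valence 4) → 0 H
  atom 9: N, bond orders sum to 3 (valence 3) → 0 H
Totals → C:7, H:6, N:2.

C7H6N2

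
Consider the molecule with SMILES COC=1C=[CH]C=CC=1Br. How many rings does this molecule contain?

1

In SMILES, each pair of matching ring-closure digits denotes one ring-closing bond; the number of such bonds equals the number of independent rings.
Ring-closure bonds here: 1.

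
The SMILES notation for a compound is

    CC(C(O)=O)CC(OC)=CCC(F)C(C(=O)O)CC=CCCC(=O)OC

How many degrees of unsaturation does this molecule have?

Molecular formula: C18H27FO7.
DoU = (2C + 2 + N − H − X) / 2, where X is the halogen count and O/S are ignored.
    = (2·18 + 2 + 0 − 27 − 1) / 2 = 10 / 2 = 5.

5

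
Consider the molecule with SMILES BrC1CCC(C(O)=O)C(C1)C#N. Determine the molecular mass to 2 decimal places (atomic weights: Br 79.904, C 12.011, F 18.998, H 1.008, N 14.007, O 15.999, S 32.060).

232.08 g/mol

First, the molecular formula is C8H10BrNO2 (counting implicit H from valence).
  Br: 1 × 79.904 = 79.904
  C: 8 × 12.011 = 96.088
  H: 10 × 1.008 = 10.080
  N: 1 × 14.007 = 14.007
  O: 2 × 15.999 = 31.998
Sum: 1×79.904 + 8×12.011 + 10×1.008 + 1×14.007 + 2×15.999 = 232.077 → 232.08 g/mol.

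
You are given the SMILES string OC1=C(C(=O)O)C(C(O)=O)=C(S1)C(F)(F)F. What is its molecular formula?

Walk through each heavy atom and fill implicit hydrogens from standard valence (C 4, N 3, O 2, S 2, halogen 1):
  atom 1: O, bond orders sum to 1 (valence 2) → 1 H
  atom 2: C, bond orders sum to 4 (valence 4) → 0 H
  atom 3: C, bond orders sum to 4 (valence 4) → 0 H
  atom 4: C, bond orders sum to 4 (valence 4) → 0 H
  atom 5: O, bond orders sum to 2 (valence 2) → 0 H
  atom 6: O, bond orders sum to 1 (valence 2) → 1 H
  atom 7: C, bond orders sum to 4 (valence 4) → 0 H
  atom 8: C, bond orders sum to 4 (valence 4) → 0 H
  atom 9: O, bond orders sum to 1 (valence 2) → 1 H
  atom 10: O, bond orders sum to 2 (valence 2) → 0 H
  atom 11: C, bond orders sum to 4 (valence 4) → 0 H
  atom 12: S, bond orders sum to 2 (valence 2) → 0 H
  atom 13: C, bond orders sum to 4 (valence 4) → 0 H
  atom 14: F (halogen, monovalent) → 0 H
  atom 15: F (halogen, monovalent) → 0 H
  atom 16: F (halogen, monovalent) → 0 H
Totals → C:7, H:3, F:3, O:5, S:1.
In Hill order: C7H3F3O5S.

C7H3F3O5S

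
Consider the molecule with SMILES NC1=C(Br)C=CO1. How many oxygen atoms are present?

Scan the SMILES for O atoms (remember two-letter symbols like Cl and Br are single atoms).
Oxygen count: 1.

1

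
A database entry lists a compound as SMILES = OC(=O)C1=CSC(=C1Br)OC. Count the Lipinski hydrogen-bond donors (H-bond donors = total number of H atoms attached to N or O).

Donors: find every N or O and count the H atoms it carries.
  atom 1 (O): bond orders sum to 1 → 1 H
  atom 3 (O): bond orders sum to 2 → 0 H
  atom 10 (O): bond orders sum to 2 → 0 H
Lipinski HBD = 1.

1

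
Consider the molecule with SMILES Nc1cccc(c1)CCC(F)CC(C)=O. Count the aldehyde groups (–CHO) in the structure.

0

Scan the SMILES for the aldehyde motif — none present.
Groups that are present: 1 ketone, 1 primary amine.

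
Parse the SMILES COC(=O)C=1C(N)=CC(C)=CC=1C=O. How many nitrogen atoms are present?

1

Scan the SMILES for N atoms (remember two-letter symbols like Cl and Br are single atoms).
Nitrogen count: 1.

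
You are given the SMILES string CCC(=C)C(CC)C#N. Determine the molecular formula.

C8H13N

Walk through each heavy atom and fill implicit hydrogens from standard valence (C 4, N 3, O 2, S 2, halogen 1):
  atom 1: C, bond orders sum to 1 (valence 4) → 3 H
  atom 2: C, bond orders sum to 2 (valence 4) → 2 H
  atom 3: C, bond orders sum to 4 (valence 4) → 0 H
  atom 4: C, bond orders sum to 2 (valence 4) → 2 H
  atom 5: C, bond orders sum to 3 (valence 4) → 1 H
  atom 6: C, bond orders sum to 2 (valence 4) → 2 H
  atom 7: C, bond orders sum to 1 (valence 4) → 3 H
  atom 8: C, bond orders sum to 4 (valence 4) → 0 H
  atom 9: N, bond orders sum to 3 (valence 3) → 0 H
Totals → C:8, H:13, N:1.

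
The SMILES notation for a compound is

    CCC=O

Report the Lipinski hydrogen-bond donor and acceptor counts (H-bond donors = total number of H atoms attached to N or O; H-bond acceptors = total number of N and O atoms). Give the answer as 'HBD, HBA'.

Donors: find every N or O and count the H atoms it carries.
  atom 4 (O): bond orders sum to 2 → 0 H
Lipinski HBD = 0.
Acceptors: N atoms = 0, O atoms = 1 → HBA = 1.

0, 1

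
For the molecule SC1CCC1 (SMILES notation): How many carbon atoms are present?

4

Count every carbon token in the SMILES (each C, including those in ring-closure positions and inside branches).
Carbon count: 4.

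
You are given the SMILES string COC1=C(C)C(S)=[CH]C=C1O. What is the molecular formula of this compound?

C8H10O2S

Walk through each heavy atom and fill implicit hydrogens from standard valence (C 4, N 3, O 2, S 2, halogen 1):
  atom 1: C, bond orders sum to 1 (valence 4) → 3 H
  atom 2: O, bond orders sum to 2 (valence 2) → 0 H
  atom 3: C, bond orders sum to 4 (valence 4) → 0 H
  atom 4: C, bond orders sum to 4 (valence 4) → 0 H
  atom 5: C, bond orders sum to 1 (valence 4) → 3 H
  atom 6: C, bond orders sum to 4 (valence 4) → 0 H
  atom 7: S, bond orders sum to 1 (valence 2) → 1 H
  atom 8: C with explicit H count 1
  atom 9: C, bond orders sum to 3 (valence 4) → 1 H
  atom 10: C, bond orders sum to 4 (valence 4) → 0 H
  atom 11: O, bond orders sum to 1 (valence 2) → 1 H
Totals → C:8, H:10, O:2, S:1.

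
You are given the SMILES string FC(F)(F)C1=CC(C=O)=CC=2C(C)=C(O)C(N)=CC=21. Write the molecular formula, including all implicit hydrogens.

C13H10F3NO2

Walk through each heavy atom and fill implicit hydrogens from standard valence (C 4, N 3, O 2, S 2, halogen 1):
  atom 1: F (halogen, monovalent) → 0 H
  atom 2: C, bond orders sum to 4 (valence 4) → 0 H
  atom 3: F (halogen, monovalent) → 0 H
  atom 4: F (halogen, monovalent) → 0 H
  atom 5: C, bond orders sum to 4 (valence 4) → 0 H
  atom 6: C, bond orders sum to 3 (valence 4) → 1 H
  atom 7: C, bond orders sum to 4 (valence 4) → 0 H
  atom 8: C, bond orders sum to 3 (valence 4) → 1 H
  atom 9: O, bond orders sum to 2 (valence 2) → 0 H
  atom 10: C, bond orders sum to 3 (valence 4) → 1 H
  atom 11: C, bond orders sum to 4 (valence 4) → 0 H
  atom 12: C, bond orders sum to 4 (valence 4) → 0 H
  atom 13: C, bond orders sum to 1 (valence 4) → 3 H
  atom 14: C, bond orders sum to 4 (valence 4) → 0 H
  atom 15: O, bond orders sum to 1 (valence 2) → 1 H
  atom 16: C, bond orders sum to 4 (valence 4) → 0 H
  atom 17: N, bond orders sum to 1 (valence 3) → 2 H
  atom 18: C, bond orders sum to 3 (valence 4) → 1 H
  atom 19: C, bond orders sum to 4 (valence 4) → 0 H
Totals → C:13, H:10, F:3, N:1, O:2.
In Hill order: C13H10F3NO2.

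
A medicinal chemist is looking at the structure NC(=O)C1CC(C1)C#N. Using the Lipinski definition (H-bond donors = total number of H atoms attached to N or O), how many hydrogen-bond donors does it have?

2

Donors: find every N or O and count the H atoms it carries.
  atom 1 (N): bond orders sum to 1 → 2 H
  atom 3 (O): bond orders sum to 2 → 0 H
  atom 9 (N): bond orders sum to 3 → 0 H
Lipinski HBD = 2.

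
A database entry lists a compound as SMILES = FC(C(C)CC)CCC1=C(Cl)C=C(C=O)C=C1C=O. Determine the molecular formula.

Walk through each heavy atom and fill implicit hydrogens from standard valence (C 4, N 3, O 2, S 2, halogen 1):
  atom 1: F (halogen, monovalent) → 0 H
  atom 2: C, bond orders sum to 3 (valence 4) → 1 H
  atom 3: C, bond orders sum to 3 (valence 4) → 1 H
  atom 4: C, bond orders sum to 1 (valence 4) → 3 H
  atom 5: C, bond orders sum to 2 (valence 4) → 2 H
  atom 6: C, bond orders sum to 1 (valence 4) → 3 H
  atom 7: C, bond orders sum to 2 (valence 4) → 2 H
  atom 8: C, bond orders sum to 2 (valence 4) → 2 H
  atom 9: C, bond orders sum to 4 (valence 4) → 0 H
  atom 10: C, bond orders sum to 4 (valence 4) → 0 H
  atom 11: Cl (halogen, monovalent) → 0 H
  atom 12: C, bond orders sum to 3 (valence 4) → 1 H
  atom 13: C, bond orders sum to 4 (valence 4) → 0 H
  atom 14: C, bond orders sum to 3 (valence 4) → 1 H
  atom 15: O, bond orders sum to 2 (valence 2) → 0 H
  atom 16: C, bond orders sum to 3 (valence 4) → 1 H
  atom 17: C, bond orders sum to 4 (valence 4) → 0 H
  atom 18: C, bond orders sum to 3 (valence 4) → 1 H
  atom 19: O, bond orders sum to 2 (valence 2) → 0 H
Totals → C:15, H:18, Cl:1, F:1, O:2.

C15H18ClFO2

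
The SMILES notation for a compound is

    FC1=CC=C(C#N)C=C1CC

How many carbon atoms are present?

Count every carbon token in the SMILES (each C, including those in ring-closure positions and inside branches).
Carbon count: 9.

9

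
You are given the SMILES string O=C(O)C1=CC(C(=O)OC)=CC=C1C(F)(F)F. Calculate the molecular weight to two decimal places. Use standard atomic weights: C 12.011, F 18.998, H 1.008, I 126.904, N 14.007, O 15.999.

248.16 g/mol

First, the molecular formula is C10H7F3O4 (counting implicit H from valence).
  C: 10 × 12.011 = 120.110
  F: 3 × 18.998 = 56.994
  H: 7 × 1.008 = 7.056
  O: 4 × 15.999 = 63.996
Sum: 10×12.011 + 3×18.998 + 7×1.008 + 4×15.999 = 248.156 → 248.16 g/mol.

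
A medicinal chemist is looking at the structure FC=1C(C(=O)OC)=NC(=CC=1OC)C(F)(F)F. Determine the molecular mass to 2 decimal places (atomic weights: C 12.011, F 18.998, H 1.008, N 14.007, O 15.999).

253.15 g/mol

First, the molecular formula is C9H7F4NO3 (counting implicit H from valence).
  C: 9 × 12.011 = 108.099
  F: 4 × 18.998 = 75.992
  H: 7 × 1.008 = 7.056
  N: 1 × 14.007 = 14.007
  O: 3 × 15.999 = 47.997
Sum: 9×12.011 + 4×18.998 + 7×1.008 + 1×14.007 + 3×15.999 = 253.151 → 253.15 g/mol.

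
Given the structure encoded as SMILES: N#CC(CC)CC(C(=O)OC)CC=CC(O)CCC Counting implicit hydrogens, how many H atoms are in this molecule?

Walk through each heavy atom and fill implicit hydrogens from standard valence (C 4, N 3, O 2, S 2, halogen 1):
  atom 1: N, bond orders sum to 3 (valence 3) → 0 H
  atom 2: C, bond orders sum to 4 (valence 4) → 0 H
  atom 3: C, bond orders sum to 3 (valence 4) → 1 H
  atom 4: C, bond orders sum to 2 (valence 4) → 2 H
  atom 5: C, bond orders sum to 1 (valence 4) → 3 H
  atom 6: C, bond orders sum to 2 (valence 4) → 2 H
  atom 7: C, bond orders sum to 3 (valence 4) → 1 H
  atom 8: C, bond orders sum to 4 (valence 4) → 0 H
  atom 9: O, bond orders sum to 2 (valence 2) → 0 H
  atom 10: O, bond orders sum to 2 (valence 2) → 0 H
  atom 11: C, bond orders sum to 1 (valence 4) → 3 H
  atom 12: C, bond orders sum to 2 (valence 4) → 2 H
  atom 13: C, bond orders sum to 3 (valence 4) → 1 H
  atom 14: C, bond orders sum to 3 (valence 4) → 1 H
  atom 15: C, bond orders sum to 3 (valence 4) → 1 H
  atom 16: O, bond orders sum to 1 (valence 2) → 1 H
  atom 17: C, bond orders sum to 2 (valence 4) → 2 H
  atom 18: C, bond orders sum to 2 (valence 4) → 2 H
  atom 19: C, bond orders sum to 1 (valence 4) → 3 H
Total hydrogens: 25.

25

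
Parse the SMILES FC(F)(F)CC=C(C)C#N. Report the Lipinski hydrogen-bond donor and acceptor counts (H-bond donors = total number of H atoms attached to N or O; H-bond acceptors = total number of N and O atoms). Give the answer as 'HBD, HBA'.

Donors: find every N or O and count the H atoms it carries.
  atom 10 (N): bond orders sum to 3 → 0 H
Lipinski HBD = 0.
Acceptors: N atoms = 1, O atoms = 0 → HBA = 1.

0, 1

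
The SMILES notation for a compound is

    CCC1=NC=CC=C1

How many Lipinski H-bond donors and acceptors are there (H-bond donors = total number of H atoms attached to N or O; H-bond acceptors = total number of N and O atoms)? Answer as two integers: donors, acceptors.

0, 1

Donors: find every N or O and count the H atoms it carries.
  atom 4 (N): bond orders sum to 3 → 0 H
Lipinski HBD = 0.
Acceptors: N atoms = 1, O atoms = 0 → HBA = 1.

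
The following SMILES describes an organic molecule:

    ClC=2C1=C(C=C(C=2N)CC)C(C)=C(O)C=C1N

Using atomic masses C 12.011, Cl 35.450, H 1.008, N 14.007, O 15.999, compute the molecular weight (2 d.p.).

First, the molecular formula is C13H15ClN2O (counting implicit H from valence).
  C: 13 × 12.011 = 156.143
  Cl: 1 × 35.450 = 35.450
  H: 15 × 1.008 = 15.120
  N: 2 × 14.007 = 28.014
  O: 1 × 15.999 = 15.999
Sum: 13×12.011 + 1×35.450 + 15×1.008 + 2×14.007 + 1×15.999 = 250.726 → 250.73 g/mol.

250.73 g/mol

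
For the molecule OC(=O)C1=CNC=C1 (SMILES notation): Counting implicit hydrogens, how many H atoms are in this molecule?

5

Walk through each heavy atom and fill implicit hydrogens from standard valence (C 4, N 3, O 2, S 2, halogen 1):
  atom 1: O, bond orders sum to 1 (valence 2) → 1 H
  atom 2: C, bond orders sum to 4 (valence 4) → 0 H
  atom 3: O, bond orders sum to 2 (valence 2) → 0 H
  atom 4: C, bond orders sum to 4 (valence 4) → 0 H
  atom 5: C, bond orders sum to 3 (valence 4) → 1 H
  atom 6: N, bond orders sum to 2 (valence 3) → 1 H
  atom 7: C, bond orders sum to 3 (valence 4) → 1 H
  atom 8: C, bond orders sum to 3 (valence 4) → 1 H
Total hydrogens: 5.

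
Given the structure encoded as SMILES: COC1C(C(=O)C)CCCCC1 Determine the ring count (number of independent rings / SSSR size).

In SMILES, each pair of matching ring-closure digits denotes one ring-closing bond; the number of such bonds equals the number of independent rings.
Ring-closure bonds here: 1.

1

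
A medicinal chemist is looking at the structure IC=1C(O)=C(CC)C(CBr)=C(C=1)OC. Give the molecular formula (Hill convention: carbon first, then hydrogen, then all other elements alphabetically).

Walk through each heavy atom and fill implicit hydrogens from standard valence (C 4, N 3, O 2, S 2, halogen 1):
  atom 1: I (halogen, monovalent) → 0 H
  atom 2: C, bond orders sum to 4 (valence 4) → 0 H
  atom 3: C, bond orders sum to 4 (valence 4) → 0 H
  atom 4: O, bond orders sum to 1 (valence 2) → 1 H
  atom 5: C, bond orders sum to 4 (valence 4) → 0 H
  atom 6: C, bond orders sum to 2 (valence 4) → 2 H
  atom 7: C, bond orders sum to 1 (valence 4) → 3 H
  atom 8: C, bond orders sum to 4 (valence 4) → 0 H
  atom 9: C, bond orders sum to 2 (valence 4) → 2 H
  atom 10: Br (halogen, monovalent) → 0 H
  atom 11: C, bond orders sum to 4 (valence 4) → 0 H
  atom 12: C, bond orders sum to 3 (valence 4) → 1 H
  atom 13: O, bond orders sum to 2 (valence 2) → 0 H
  atom 14: C, bond orders sum to 1 (valence 4) → 3 H
Totals → C:10, H:12, Br:1, I:1, O:2.

C10H12BrIO2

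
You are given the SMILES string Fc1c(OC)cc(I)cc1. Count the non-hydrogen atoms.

Every atom symbol written in the SMILES (organic subset) is one heavy atom; implicit H are not written.
Heavy atoms by element → C:7, F:1, I:1, O:1.
Total: 10.

10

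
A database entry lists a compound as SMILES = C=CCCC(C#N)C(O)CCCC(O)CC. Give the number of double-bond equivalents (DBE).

Degree of unsaturation = (number of rings) + (number of π bonds).
Ring closures in the SMILES: 0.
π bonds: 1 double bond (each 1 DoU), 1 triple bond (each 2 DoU) → 3 DoU from unsaturation.
Total DoU = 0 + 3 = 3.

3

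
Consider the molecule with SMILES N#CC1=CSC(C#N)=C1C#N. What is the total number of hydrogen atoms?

1

Walk through each heavy atom and fill implicit hydrogens from standard valence (C 4, N 3, O 2, S 2, halogen 1):
  atom 1: N, bond orders sum to 3 (valence 3) → 0 H
  atom 2: C, bond orders sum to 4 (valence 4) → 0 H
  atom 3: C, bond orders sum to 4 (valence 4) → 0 H
  atom 4: C, bond orders sum to 3 (valence 4) → 1 H
  atom 5: S, bond orders sum to 2 (valence 2) → 0 H
  atom 6: C, bond orders sum to 4 (valence 4) → 0 H
  atom 7: C, bond orders sum to 4 (valence 4) → 0 H
  atom 8: N, bond orders sum to 3 (valence 3) → 0 H
  atom 9: C, bond orders sum to 4 (valence 4) → 0 H
  atom 10: C, bond orders sum to 4 (valence 4) → 0 H
  atom 11: N, bond orders sum to 3 (valence 3) → 0 H
Total hydrogens: 1.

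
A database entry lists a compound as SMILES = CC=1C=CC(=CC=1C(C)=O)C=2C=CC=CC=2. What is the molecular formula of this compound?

Walk through each heavy atom and fill implicit hydrogens from standard valence (C 4, N 3, O 2, S 2, halogen 1):
  atom 1: C, bond orders sum to 1 (valence 4) → 3 H
  atom 2: C, bond orders sum to 4 (valence 4) → 0 H
  atom 3: C, bond orders sum to 3 (valence 4) → 1 H
  atom 4: C, bond orders sum to 3 (valence 4) → 1 H
  atom 5: C, bond orders sum to 4 (valence 4) → 0 H
  atom 6: C, bond orders sum to 3 (valence 4) → 1 H
  atom 7: C, bond orders sum to 4 (valence 4) → 0 H
  atom 8: C, bond orders sum to 4 (valence 4) → 0 H
  atom 9: C, bond orders sum to 1 (valence 4) → 3 H
  atom 10: O, bond orders sum to 2 (valence 2) → 0 H
  atom 11: C, bond orders sum to 4 (valence 4) → 0 H
  atom 12: C, bond orders sum to 3 (valence 4) → 1 H
  atom 13: C, bond orders sum to 3 (valence 4) → 1 H
  atom 14: C, bond orders sum to 3 (valence 4) → 1 H
  atom 15: C, bond orders sum to 3 (valence 4) → 1 H
  atom 16: C, bond orders sum to 3 (valence 4) → 1 H
Totals → C:15, H:14, O:1.
In Hill order: C15H14O.

C15H14O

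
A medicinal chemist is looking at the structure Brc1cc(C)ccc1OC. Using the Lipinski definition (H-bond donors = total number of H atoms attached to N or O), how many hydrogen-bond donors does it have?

0

Donors: find every N or O and count the H atoms it carries.
  atom 9 (O): bond orders sum to 2 → 0 H
Lipinski HBD = 0.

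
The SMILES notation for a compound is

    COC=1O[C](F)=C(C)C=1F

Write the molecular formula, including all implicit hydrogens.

C6H6F2O2

Walk through each heavy atom and fill implicit hydrogens from standard valence (C 4, N 3, O 2, S 2, halogen 1):
  atom 1: C, bond orders sum to 1 (valence 4) → 3 H
  atom 2: O, bond orders sum to 2 (valence 2) → 0 H
  atom 3: C, bond orders sum to 4 (valence 4) → 0 H
  atom 4: O, bond orders sum to 2 (valence 2) → 0 H
  atom 5: C with explicit H count 0
  atom 6: F (halogen, monovalent) → 0 H
  atom 7: C, bond orders sum to 4 (valence 4) → 0 H
  atom 8: C, bond orders sum to 1 (valence 4) → 3 H
  atom 9: C, bond orders sum to 4 (valence 4) → 0 H
  atom 10: F (halogen, monovalent) → 0 H
Totals → C:6, H:6, F:2, O:2.
In Hill order: C6H6F2O2.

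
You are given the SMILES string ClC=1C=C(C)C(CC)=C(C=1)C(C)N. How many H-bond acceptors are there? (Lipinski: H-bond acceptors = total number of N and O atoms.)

N atoms: 1; O atoms: 0.
Lipinski HBA = 1 + 0 = 1.

1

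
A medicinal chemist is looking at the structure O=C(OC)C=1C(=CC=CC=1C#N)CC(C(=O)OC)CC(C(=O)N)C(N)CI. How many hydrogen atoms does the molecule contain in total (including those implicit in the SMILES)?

22

Walk through each heavy atom and fill implicit hydrogens from standard valence (C 4, N 3, O 2, S 2, halogen 1):
  atom 1: O, bond orders sum to 2 (valence 2) → 0 H
  atom 2: C, bond orders sum to 4 (valence 4) → 0 H
  atom 3: O, bond orders sum to 2 (valence 2) → 0 H
  atom 4: C, bond orders sum to 1 (valence 4) → 3 H
  atom 5: C, bond orders sum to 4 (valence 4) → 0 H
  atom 6: C, bond orders sum to 4 (valence 4) → 0 H
  atom 7: C, bond orders sum to 3 (valence 4) → 1 H
  atom 8: C, bond orders sum to 3 (valence 4) → 1 H
  atom 9: C, bond orders sum to 3 (valence 4) → 1 H
  atom 10: C, bond orders sum to 4 (valence 4) → 0 H
  atom 11: C, bond orders sum to 4 (valence 4) → 0 H
  atom 12: N, bond orders sum to 3 (valence 3) → 0 H
  atom 13: C, bond orders sum to 2 (valence 4) → 2 H
  atom 14: C, bond orders sum to 3 (valence 4) → 1 H
  atom 15: C, bond orders sum to 4 (valence 4) → 0 H
  atom 16: O, bond orders sum to 2 (valence 2) → 0 H
  atom 17: O, bond orders sum to 2 (valence 2) → 0 H
  atom 18: C, bond orders sum to 1 (valence 4) → 3 H
  atom 19: C, bond orders sum to 2 (valence 4) → 2 H
  atom 20: C, bond orders sum to 3 (valence 4) → 1 H
  atom 21: C, bond orders sum to 4 (valence 4) → 0 H
  atom 22: O, bond orders sum to 2 (valence 2) → 0 H
  atom 23: N, bond orders sum to 1 (valence 3) → 2 H
  atom 24: C, bond orders sum to 3 (valence 4) → 1 H
  atom 25: N, bond orders sum to 1 (valence 3) → 2 H
  atom 26: C, bond orders sum to 2 (valence 4) → 2 H
  atom 27: I (halogen, monovalent) → 0 H
Total hydrogens: 22.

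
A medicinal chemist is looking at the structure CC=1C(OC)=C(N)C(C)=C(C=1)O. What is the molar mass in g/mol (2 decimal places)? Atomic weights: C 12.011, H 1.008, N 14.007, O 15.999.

First, the molecular formula is C9H13NO2 (counting implicit H from valence).
  C: 9 × 12.011 = 108.099
  H: 13 × 1.008 = 13.104
  N: 1 × 14.007 = 14.007
  O: 2 × 15.999 = 31.998
Sum: 9×12.011 + 13×1.008 + 1×14.007 + 2×15.999 = 167.208 → 167.21 g/mol.

167.21 g/mol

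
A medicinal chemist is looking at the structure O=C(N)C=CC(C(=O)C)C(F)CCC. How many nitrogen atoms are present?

1

Scan the SMILES for N atoms (remember two-letter symbols like Cl and Br are single atoms).
Nitrogen count: 1.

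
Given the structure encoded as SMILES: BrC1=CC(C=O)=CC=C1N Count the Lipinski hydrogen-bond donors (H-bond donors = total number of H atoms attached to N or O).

Donors: find every N or O and count the H atoms it carries.
  atom 6 (O): bond orders sum to 2 → 0 H
  atom 10 (N): bond orders sum to 1 → 2 H
Lipinski HBD = 2.

2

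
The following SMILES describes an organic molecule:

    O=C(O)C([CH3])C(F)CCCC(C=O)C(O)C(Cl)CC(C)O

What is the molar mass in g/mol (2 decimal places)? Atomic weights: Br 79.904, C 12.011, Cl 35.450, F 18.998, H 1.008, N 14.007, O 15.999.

First, the molecular formula is C14H24ClFO5 (counting implicit H from valence).
  C: 14 × 12.011 = 168.154
  Cl: 1 × 35.450 = 35.450
  F: 1 × 18.998 = 18.998
  H: 24 × 1.008 = 24.192
  O: 5 × 15.999 = 79.995
Sum: 14×12.011 + 1×35.450 + 1×18.998 + 24×1.008 + 5×15.999 = 326.789 → 326.79 g/mol.

326.79 g/mol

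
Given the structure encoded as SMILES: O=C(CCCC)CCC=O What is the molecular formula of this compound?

C8H14O2

Walk through each heavy atom and fill implicit hydrogens from standard valence (C 4, N 3, O 2, S 2, halogen 1):
  atom 1: O, bond orders sum to 2 (valence 2) → 0 H
  atom 2: C, bond orders sum to 4 (valence 4) → 0 H
  atom 3: C, bond orders sum to 2 (valence 4) → 2 H
  atom 4: C, bond orders sum to 2 (valence 4) → 2 H
  atom 5: C, bond orders sum to 2 (valence 4) → 2 H
  atom 6: C, bond orders sum to 1 (valence 4) → 3 H
  atom 7: C, bond orders sum to 2 (valence 4) → 2 H
  atom 8: C, bond orders sum to 2 (valence 4) → 2 H
  atom 9: C, bond orders sum to 3 (valence 4) → 1 H
  atom 10: O, bond orders sum to 2 (valence 2) → 0 H
Totals → C:8, H:14, O:2.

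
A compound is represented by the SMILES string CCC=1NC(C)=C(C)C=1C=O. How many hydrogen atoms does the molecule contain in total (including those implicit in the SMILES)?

Walk through each heavy atom and fill implicit hydrogens from standard valence (C 4, N 3, O 2, S 2, halogen 1):
  atom 1: C, bond orders sum to 1 (valence 4) → 3 H
  atom 2: C, bond orders sum to 2 (valence 4) → 2 H
  atom 3: C, bond orders sum to 4 (valence 4) → 0 H
  atom 4: N, bond orders sum to 2 (valence 3) → 1 H
  atom 5: C, bond orders sum to 4 (valence 4) → 0 H
  atom 6: C, bond orders sum to 1 (valence 4) → 3 H
  atom 7: C, bond orders sum to 4 (valence 4) → 0 H
  atom 8: C, bond orders sum to 1 (valence 4) → 3 H
  atom 9: C, bond orders sum to 4 (valence 4) → 0 H
  atom 10: C, bond orders sum to 3 (valence 4) → 1 H
  atom 11: O, bond orders sum to 2 (valence 2) → 0 H
Total hydrogens: 13.

13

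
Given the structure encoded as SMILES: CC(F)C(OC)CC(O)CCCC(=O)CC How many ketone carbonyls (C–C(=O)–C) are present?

1

The ketone motif appears at heavy-atom position 13 in the SMILES.
Other groups present: 1 ether, 1 hydroxyl.
Ketone count: 1.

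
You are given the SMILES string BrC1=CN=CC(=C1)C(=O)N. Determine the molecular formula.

C6H5BrN2O

Walk through each heavy atom and fill implicit hydrogens from standard valence (C 4, N 3, O 2, S 2, halogen 1):
  atom 1: Br (halogen, monovalent) → 0 H
  atom 2: C, bond orders sum to 4 (valence 4) → 0 H
  atom 3: C, bond orders sum to 3 (valence 4) → 1 H
  atom 4: N, bond orders sum to 3 (valence 3) → 0 H
  atom 5: C, bond orders sum to 3 (valence 4) → 1 H
  atom 6: C, bond orders sum to 4 (valence 4) → 0 H
  atom 7: C, bond orders sum to 3 (valence 4) → 1 H
  atom 8: C, bond orders sum to 4 (valence 4) → 0 H
  atom 9: O, bond orders sum to 2 (valence 2) → 0 H
  atom 10: N, bond orders sum to 1 (valence 3) → 2 H
Totals → C:6, H:5, Br:1, N:2, O:1.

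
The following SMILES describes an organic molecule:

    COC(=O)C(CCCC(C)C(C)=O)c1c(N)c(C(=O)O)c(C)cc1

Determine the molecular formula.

C18H25NO5

Walk through each heavy atom and fill implicit hydrogens from standard valence (C 4, N 3, O 2, S 2, halogen 1); for lowercase aromatic atoms, an aromatic c carries 1 H when it has two neighbours and 0 H with three, and aromatic n carries 0 H:
  atom 1: C, bond orders sum to 1 (valence 4) → 3 H
  atom 2: O, bond orders sum to 2 (valence 2) → 0 H
  atom 3: C, bond orders sum to 4 (valence 4) → 0 H
  atom 4: O, bond orders sum to 2 (valence 2) → 0 H
  atom 5: C, bond orders sum to 3 (valence 4) → 1 H
  atom 6: C, bond orders sum to 2 (valence 4) → 2 H
  atom 7: C, bond orders sum to 2 (valence 4) → 2 H
  atom 8: C, bond orders sum to 2 (valence 4) → 2 H
  atom 9: C, bond orders sum to 3 (valence 4) → 1 H
  atom 10: C, bond orders sum to 1 (valence 4) → 3 H
  atom 11: C, bond orders sum to 4 (valence 4) → 0 H
  atom 12: C, bond orders sum to 1 (valence 4) → 3 H
  atom 13: O, bond orders sum to 2 (valence 2) → 0 H
  atom 14: aromatic c, 3 neighbours → 0 H
  atom 15: aromatic c, 3 neighbours → 0 H
  atom 16: N, bond orders sum to 1 (valence 3) → 2 H
  atom 17: aromatic c, 3 neighbours → 0 H
  atom 18: C, bond orders sum to 4 (valence 4) → 0 H
  atom 19: O, bond orders sum to 2 (valence 2) → 0 H
  atom 20: O, bond orders sum to 1 (valence 2) → 1 H
  atom 21: aromatic c, 3 neighbours → 0 H
  atom 22: C, bond orders sum to 1 (valence 4) → 3 H
  atom 23: aromatic c, 2 neighbours → 1 H
  atom 24: aromatic c, 2 neighbours → 1 H
Totals → C:18, H:25, N:1, O:5.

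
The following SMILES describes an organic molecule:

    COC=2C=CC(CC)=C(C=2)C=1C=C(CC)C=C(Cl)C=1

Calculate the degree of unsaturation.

8

Molecular formula: C17H19ClO.
DoU = (2C + 2 + N − H − X) / 2, where X is the halogen count and O/S are ignored.
    = (2·17 + 2 + 0 − 19 − 1) / 2 = 16 / 2 = 8.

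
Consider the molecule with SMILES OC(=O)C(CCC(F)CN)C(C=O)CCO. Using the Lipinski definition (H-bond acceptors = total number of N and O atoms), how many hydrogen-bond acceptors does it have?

5

N atoms: 1; O atoms: 4.
Lipinski HBA = 1 + 4 = 5.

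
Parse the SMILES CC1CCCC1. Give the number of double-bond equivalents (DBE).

Molecular formula: C6H12.
DoU = (2C + 2 + N − H − X) / 2, where X is the halogen count and O/S are ignored.
    = (2·6 + 2 + 0 − 12 − 0) / 2 = 2 / 2 = 1.

1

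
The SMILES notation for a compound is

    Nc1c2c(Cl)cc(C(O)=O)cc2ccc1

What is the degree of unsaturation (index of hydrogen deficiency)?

8

Molecular formula: C11H8ClNO2.
DoU = (2C + 2 + N − H − X) / 2, where X is the halogen count and O/S are ignored.
    = (2·11 + 2 + 1 − 8 − 1) / 2 = 16 / 2 = 8.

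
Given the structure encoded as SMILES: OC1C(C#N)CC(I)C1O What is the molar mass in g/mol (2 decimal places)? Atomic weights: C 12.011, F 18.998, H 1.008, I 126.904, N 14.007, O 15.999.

First, the molecular formula is C6H8INO2 (counting implicit H from valence).
  C: 6 × 12.011 = 72.066
  H: 8 × 1.008 = 8.064
  I: 1 × 126.904 = 126.904
  N: 1 × 14.007 = 14.007
  O: 2 × 15.999 = 31.998
Sum: 6×12.011 + 8×1.008 + 1×126.904 + 1×14.007 + 2×15.999 = 253.039 → 253.04 g/mol.

253.04 g/mol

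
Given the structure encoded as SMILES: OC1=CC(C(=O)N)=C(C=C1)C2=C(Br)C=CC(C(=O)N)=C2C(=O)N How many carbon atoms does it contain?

15

Count every carbon token in the SMILES (each C, including those in ring-closure positions and inside branches).
Carbon count: 15.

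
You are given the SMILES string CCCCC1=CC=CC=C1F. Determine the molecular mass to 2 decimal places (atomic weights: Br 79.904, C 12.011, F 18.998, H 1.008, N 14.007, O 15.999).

152.21 g/mol

First, the molecular formula is C10H13F (counting implicit H from valence).
  C: 10 × 12.011 = 120.110
  F: 1 × 18.998 = 18.998
  H: 13 × 1.008 = 13.104
Sum: 10×12.011 + 1×18.998 + 13×1.008 = 152.212 → 152.21 g/mol.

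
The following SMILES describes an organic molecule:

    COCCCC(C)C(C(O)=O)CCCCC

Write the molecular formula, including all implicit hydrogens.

Walk through each heavy atom and fill implicit hydrogens from standard valence (C 4, N 3, O 2, S 2, halogen 1):
  atom 1: C, bond orders sum to 1 (valence 4) → 3 H
  atom 2: O, bond orders sum to 2 (valence 2) → 0 H
  atom 3: C, bond orders sum to 2 (valence 4) → 2 H
  atom 4: C, bond orders sum to 2 (valence 4) → 2 H
  atom 5: C, bond orders sum to 2 (valence 4) → 2 H
  atom 6: C, bond orders sum to 3 (valence 4) → 1 H
  atom 7: C, bond orders sum to 1 (valence 4) → 3 H
  atom 8: C, bond orders sum to 3 (valence 4) → 1 H
  atom 9: C, bond orders sum to 4 (valence 4) → 0 H
  atom 10: O, bond orders sum to 1 (valence 2) → 1 H
  atom 11: O, bond orders sum to 2 (valence 2) → 0 H
  atom 12: C, bond orders sum to 2 (valence 4) → 2 H
  atom 13: C, bond orders sum to 2 (valence 4) → 2 H
  atom 14: C, bond orders sum to 2 (valence 4) → 2 H
  atom 15: C, bond orders sum to 2 (valence 4) → 2 H
  atom 16: C, bond orders sum to 1 (valence 4) → 3 H
Totals → C:13, H:26, O:3.
In Hill order: C13H26O3.

C13H26O3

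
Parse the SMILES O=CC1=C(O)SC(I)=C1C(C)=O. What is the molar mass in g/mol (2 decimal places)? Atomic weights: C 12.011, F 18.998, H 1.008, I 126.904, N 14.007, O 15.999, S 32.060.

First, the molecular formula is C7H5IO3S (counting implicit H from valence).
  C: 7 × 12.011 = 84.077
  H: 5 × 1.008 = 5.040
  I: 1 × 126.904 = 126.904
  O: 3 × 15.999 = 47.997
  S: 1 × 32.060 = 32.060
Sum: 7×12.011 + 5×1.008 + 1×126.904 + 3×15.999 + 1×32.060 = 296.078 → 296.08 g/mol.

296.08 g/mol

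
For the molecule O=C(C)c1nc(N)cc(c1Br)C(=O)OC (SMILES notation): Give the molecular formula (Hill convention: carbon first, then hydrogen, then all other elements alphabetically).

Walk through each heavy atom and fill implicit hydrogens from standard valence (C 4, N 3, O 2, S 2, halogen 1); for lowercase aromatic atoms, an aromatic c carries 1 H when it has two neighbours and 0 H with three, and aromatic n carries 0 H:
  atom 1: O, bond orders sum to 2 (valence 2) → 0 H
  atom 2: C, bond orders sum to 4 (valence 4) → 0 H
  atom 3: C, bond orders sum to 1 (valence 4) → 3 H
  atom 4: aromatic c, 3 neighbours → 0 H
  atom 5: aromatic n, 2 neighbours → 0 H
  atom 6: aromatic c, 3 neighbours → 0 H
  atom 7: N, bond orders sum to 1 (valence 3) → 2 H
  atom 8: aromatic c, 2 neighbours → 1 H
  atom 9: aromatic c, 3 neighbours → 0 H
  atom 10: aromatic c, 3 neighbours → 0 H
  atom 11: Br (halogen, monovalent) → 0 H
  atom 12: C, bond orders sum to 4 (valence 4) → 0 H
  atom 13: O, bond orders sum to 2 (valence 2) → 0 H
  atom 14: O, bond orders sum to 2 (valence 2) → 0 H
  atom 15: C, bond orders sum to 1 (valence 4) → 3 H
Totals → C:9, H:9, Br:1, N:2, O:3.

C9H9BrN2O3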